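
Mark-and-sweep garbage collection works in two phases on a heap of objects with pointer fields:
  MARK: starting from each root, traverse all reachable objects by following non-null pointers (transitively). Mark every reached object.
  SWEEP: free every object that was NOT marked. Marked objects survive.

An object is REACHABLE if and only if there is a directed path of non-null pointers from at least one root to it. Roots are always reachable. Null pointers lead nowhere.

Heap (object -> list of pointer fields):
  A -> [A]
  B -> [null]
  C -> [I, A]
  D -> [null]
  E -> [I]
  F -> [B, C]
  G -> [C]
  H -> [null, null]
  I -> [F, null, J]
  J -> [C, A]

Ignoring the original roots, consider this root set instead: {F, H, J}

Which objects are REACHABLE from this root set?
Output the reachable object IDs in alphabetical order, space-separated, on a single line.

Roots: F H J
Mark F: refs=B C, marked=F
Mark H: refs=null null, marked=F H
Mark J: refs=C A, marked=F H J
Mark B: refs=null, marked=B F H J
Mark C: refs=I A, marked=B C F H J
Mark A: refs=A, marked=A B C F H J
Mark I: refs=F null J, marked=A B C F H I J
Unmarked (collected): D E G

Answer: A B C F H I J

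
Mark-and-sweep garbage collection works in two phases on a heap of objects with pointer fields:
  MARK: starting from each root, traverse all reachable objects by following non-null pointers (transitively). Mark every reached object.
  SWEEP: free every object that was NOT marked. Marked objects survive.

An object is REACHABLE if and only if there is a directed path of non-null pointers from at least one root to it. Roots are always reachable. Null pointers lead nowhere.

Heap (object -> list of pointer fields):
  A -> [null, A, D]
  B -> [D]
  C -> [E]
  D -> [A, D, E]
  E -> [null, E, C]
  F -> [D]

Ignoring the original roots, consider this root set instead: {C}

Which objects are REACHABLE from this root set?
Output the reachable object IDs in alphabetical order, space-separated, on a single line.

Roots: C
Mark C: refs=E, marked=C
Mark E: refs=null E C, marked=C E
Unmarked (collected): A B D F

Answer: C E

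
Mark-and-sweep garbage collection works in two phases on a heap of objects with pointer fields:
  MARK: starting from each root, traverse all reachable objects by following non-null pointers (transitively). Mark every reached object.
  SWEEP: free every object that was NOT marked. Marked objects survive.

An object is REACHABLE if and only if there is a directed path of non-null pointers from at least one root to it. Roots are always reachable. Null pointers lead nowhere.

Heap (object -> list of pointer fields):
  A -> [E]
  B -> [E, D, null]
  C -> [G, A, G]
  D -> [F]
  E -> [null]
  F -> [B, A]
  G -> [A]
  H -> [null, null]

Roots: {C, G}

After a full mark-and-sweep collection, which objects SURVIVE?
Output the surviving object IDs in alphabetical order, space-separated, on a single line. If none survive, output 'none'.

Roots: C G
Mark C: refs=G A G, marked=C
Mark G: refs=A, marked=C G
Mark A: refs=E, marked=A C G
Mark E: refs=null, marked=A C E G
Unmarked (collected): B D F H

Answer: A C E G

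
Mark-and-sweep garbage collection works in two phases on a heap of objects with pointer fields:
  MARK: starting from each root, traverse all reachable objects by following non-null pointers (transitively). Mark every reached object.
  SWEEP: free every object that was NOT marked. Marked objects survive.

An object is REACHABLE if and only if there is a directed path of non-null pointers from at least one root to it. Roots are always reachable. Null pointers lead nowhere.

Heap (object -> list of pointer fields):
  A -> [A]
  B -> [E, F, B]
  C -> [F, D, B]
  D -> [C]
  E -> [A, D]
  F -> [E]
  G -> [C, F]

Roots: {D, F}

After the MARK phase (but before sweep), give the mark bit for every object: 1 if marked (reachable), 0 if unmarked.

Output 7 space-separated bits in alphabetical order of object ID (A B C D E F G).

Answer: 1 1 1 1 1 1 0

Derivation:
Roots: D F
Mark D: refs=C, marked=D
Mark F: refs=E, marked=D F
Mark C: refs=F D B, marked=C D F
Mark E: refs=A D, marked=C D E F
Mark B: refs=E F B, marked=B C D E F
Mark A: refs=A, marked=A B C D E F
Unmarked (collected): G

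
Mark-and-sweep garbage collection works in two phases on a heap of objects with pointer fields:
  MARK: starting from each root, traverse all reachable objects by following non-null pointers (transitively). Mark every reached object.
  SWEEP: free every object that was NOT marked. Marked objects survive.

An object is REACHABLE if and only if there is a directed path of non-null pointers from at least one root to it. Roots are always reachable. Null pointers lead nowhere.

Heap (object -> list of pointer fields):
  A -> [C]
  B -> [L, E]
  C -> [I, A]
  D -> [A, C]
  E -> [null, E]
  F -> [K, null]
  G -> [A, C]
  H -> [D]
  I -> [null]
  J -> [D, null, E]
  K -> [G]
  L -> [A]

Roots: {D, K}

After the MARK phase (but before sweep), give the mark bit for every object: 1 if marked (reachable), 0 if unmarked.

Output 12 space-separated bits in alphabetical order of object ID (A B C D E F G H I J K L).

Roots: D K
Mark D: refs=A C, marked=D
Mark K: refs=G, marked=D K
Mark A: refs=C, marked=A D K
Mark C: refs=I A, marked=A C D K
Mark G: refs=A C, marked=A C D G K
Mark I: refs=null, marked=A C D G I K
Unmarked (collected): B E F H J L

Answer: 1 0 1 1 0 0 1 0 1 0 1 0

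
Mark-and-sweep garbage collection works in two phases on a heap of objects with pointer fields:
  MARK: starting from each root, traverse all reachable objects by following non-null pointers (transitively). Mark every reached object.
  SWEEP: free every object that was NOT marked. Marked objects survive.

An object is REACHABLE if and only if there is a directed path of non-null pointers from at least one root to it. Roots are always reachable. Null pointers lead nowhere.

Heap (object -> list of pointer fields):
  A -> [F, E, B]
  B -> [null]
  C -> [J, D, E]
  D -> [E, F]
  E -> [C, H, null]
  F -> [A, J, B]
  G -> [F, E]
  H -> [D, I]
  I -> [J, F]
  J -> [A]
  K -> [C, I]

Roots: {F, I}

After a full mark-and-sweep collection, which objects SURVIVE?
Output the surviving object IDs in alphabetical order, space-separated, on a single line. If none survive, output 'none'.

Roots: F I
Mark F: refs=A J B, marked=F
Mark I: refs=J F, marked=F I
Mark A: refs=F E B, marked=A F I
Mark J: refs=A, marked=A F I J
Mark B: refs=null, marked=A B F I J
Mark E: refs=C H null, marked=A B E F I J
Mark C: refs=J D E, marked=A B C E F I J
Mark H: refs=D I, marked=A B C E F H I J
Mark D: refs=E F, marked=A B C D E F H I J
Unmarked (collected): G K

Answer: A B C D E F H I J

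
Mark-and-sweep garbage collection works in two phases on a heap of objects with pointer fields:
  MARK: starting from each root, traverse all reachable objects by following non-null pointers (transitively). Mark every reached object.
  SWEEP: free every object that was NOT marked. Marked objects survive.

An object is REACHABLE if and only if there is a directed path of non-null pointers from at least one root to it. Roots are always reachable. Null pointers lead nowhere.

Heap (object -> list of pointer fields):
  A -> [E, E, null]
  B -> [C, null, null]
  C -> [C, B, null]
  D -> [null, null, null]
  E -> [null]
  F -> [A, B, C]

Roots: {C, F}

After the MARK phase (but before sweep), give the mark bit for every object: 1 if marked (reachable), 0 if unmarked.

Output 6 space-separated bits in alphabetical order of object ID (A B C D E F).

Roots: C F
Mark C: refs=C B null, marked=C
Mark F: refs=A B C, marked=C F
Mark B: refs=C null null, marked=B C F
Mark A: refs=E E null, marked=A B C F
Mark E: refs=null, marked=A B C E F
Unmarked (collected): D

Answer: 1 1 1 0 1 1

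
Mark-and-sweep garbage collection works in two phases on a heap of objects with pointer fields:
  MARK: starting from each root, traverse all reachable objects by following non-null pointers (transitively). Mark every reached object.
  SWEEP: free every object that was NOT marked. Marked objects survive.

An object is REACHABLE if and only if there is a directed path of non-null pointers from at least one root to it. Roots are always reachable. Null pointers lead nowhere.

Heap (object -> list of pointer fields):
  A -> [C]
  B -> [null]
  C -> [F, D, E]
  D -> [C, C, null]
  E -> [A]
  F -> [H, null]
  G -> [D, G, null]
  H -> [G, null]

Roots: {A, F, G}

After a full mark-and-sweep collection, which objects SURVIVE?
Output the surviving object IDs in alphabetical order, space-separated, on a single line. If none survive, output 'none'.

Answer: A C D E F G H

Derivation:
Roots: A F G
Mark A: refs=C, marked=A
Mark F: refs=H null, marked=A F
Mark G: refs=D G null, marked=A F G
Mark C: refs=F D E, marked=A C F G
Mark H: refs=G null, marked=A C F G H
Mark D: refs=C C null, marked=A C D F G H
Mark E: refs=A, marked=A C D E F G H
Unmarked (collected): B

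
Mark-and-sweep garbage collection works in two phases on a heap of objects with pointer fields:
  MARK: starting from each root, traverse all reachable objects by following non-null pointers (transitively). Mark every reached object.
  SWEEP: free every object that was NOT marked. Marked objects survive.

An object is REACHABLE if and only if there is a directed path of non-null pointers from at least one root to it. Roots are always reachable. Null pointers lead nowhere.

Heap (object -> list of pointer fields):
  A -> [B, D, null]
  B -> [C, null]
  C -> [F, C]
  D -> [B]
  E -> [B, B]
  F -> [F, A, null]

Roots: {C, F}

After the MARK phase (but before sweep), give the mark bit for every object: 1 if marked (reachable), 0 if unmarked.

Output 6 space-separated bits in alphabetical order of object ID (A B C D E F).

Roots: C F
Mark C: refs=F C, marked=C
Mark F: refs=F A null, marked=C F
Mark A: refs=B D null, marked=A C F
Mark B: refs=C null, marked=A B C F
Mark D: refs=B, marked=A B C D F
Unmarked (collected): E

Answer: 1 1 1 1 0 1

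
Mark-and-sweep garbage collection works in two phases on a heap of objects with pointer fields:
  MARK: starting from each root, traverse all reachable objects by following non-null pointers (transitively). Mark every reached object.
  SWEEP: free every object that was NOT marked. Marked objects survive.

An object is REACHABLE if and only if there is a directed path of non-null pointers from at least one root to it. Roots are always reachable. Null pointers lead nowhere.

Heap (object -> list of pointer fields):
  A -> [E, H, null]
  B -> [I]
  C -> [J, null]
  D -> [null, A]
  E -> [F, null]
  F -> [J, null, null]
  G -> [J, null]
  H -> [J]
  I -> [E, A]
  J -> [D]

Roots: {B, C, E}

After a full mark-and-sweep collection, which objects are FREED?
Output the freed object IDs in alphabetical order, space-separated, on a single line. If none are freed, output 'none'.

Answer: G

Derivation:
Roots: B C E
Mark B: refs=I, marked=B
Mark C: refs=J null, marked=B C
Mark E: refs=F null, marked=B C E
Mark I: refs=E A, marked=B C E I
Mark J: refs=D, marked=B C E I J
Mark F: refs=J null null, marked=B C E F I J
Mark A: refs=E H null, marked=A B C E F I J
Mark D: refs=null A, marked=A B C D E F I J
Mark H: refs=J, marked=A B C D E F H I J
Unmarked (collected): G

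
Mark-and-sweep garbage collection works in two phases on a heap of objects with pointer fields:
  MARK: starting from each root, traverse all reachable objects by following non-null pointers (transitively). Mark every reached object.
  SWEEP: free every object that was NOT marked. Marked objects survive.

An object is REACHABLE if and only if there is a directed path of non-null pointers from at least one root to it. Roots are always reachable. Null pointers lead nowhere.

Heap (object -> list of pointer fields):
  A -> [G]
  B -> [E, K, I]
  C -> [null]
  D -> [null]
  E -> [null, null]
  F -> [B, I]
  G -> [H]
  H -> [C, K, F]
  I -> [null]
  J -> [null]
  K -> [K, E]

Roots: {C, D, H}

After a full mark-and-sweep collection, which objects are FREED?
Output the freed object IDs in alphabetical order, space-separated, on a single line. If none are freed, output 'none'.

Roots: C D H
Mark C: refs=null, marked=C
Mark D: refs=null, marked=C D
Mark H: refs=C K F, marked=C D H
Mark K: refs=K E, marked=C D H K
Mark F: refs=B I, marked=C D F H K
Mark E: refs=null null, marked=C D E F H K
Mark B: refs=E K I, marked=B C D E F H K
Mark I: refs=null, marked=B C D E F H I K
Unmarked (collected): A G J

Answer: A G J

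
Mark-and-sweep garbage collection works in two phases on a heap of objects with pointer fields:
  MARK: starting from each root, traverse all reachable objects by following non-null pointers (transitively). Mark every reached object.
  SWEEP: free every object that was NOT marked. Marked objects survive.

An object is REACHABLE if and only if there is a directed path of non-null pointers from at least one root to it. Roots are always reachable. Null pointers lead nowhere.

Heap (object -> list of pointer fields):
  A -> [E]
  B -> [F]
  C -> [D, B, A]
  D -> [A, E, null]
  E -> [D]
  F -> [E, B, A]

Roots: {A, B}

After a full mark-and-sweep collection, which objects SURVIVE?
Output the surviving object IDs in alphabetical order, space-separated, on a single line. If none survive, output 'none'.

Roots: A B
Mark A: refs=E, marked=A
Mark B: refs=F, marked=A B
Mark E: refs=D, marked=A B E
Mark F: refs=E B A, marked=A B E F
Mark D: refs=A E null, marked=A B D E F
Unmarked (collected): C

Answer: A B D E F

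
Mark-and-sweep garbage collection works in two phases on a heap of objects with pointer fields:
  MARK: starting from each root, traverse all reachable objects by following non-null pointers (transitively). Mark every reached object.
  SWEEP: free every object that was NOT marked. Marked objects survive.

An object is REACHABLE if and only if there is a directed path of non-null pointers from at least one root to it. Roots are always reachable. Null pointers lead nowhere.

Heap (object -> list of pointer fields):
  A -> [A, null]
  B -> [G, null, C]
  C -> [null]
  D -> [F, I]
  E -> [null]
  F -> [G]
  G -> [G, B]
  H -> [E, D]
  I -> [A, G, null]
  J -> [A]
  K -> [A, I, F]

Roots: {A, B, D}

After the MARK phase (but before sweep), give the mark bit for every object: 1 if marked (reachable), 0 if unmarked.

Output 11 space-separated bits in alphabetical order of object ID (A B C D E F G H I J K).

Roots: A B D
Mark A: refs=A null, marked=A
Mark B: refs=G null C, marked=A B
Mark D: refs=F I, marked=A B D
Mark G: refs=G B, marked=A B D G
Mark C: refs=null, marked=A B C D G
Mark F: refs=G, marked=A B C D F G
Mark I: refs=A G null, marked=A B C D F G I
Unmarked (collected): E H J K

Answer: 1 1 1 1 0 1 1 0 1 0 0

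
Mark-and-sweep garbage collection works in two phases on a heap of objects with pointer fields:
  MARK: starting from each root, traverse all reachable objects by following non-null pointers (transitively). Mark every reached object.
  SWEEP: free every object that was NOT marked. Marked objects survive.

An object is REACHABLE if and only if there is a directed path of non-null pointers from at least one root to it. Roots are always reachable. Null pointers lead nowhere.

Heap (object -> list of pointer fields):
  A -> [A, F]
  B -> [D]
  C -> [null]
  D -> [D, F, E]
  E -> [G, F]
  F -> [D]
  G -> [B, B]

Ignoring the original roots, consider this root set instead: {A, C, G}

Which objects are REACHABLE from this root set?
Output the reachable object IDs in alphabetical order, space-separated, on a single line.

Roots: A C G
Mark A: refs=A F, marked=A
Mark C: refs=null, marked=A C
Mark G: refs=B B, marked=A C G
Mark F: refs=D, marked=A C F G
Mark B: refs=D, marked=A B C F G
Mark D: refs=D F E, marked=A B C D F G
Mark E: refs=G F, marked=A B C D E F G
Unmarked (collected): (none)

Answer: A B C D E F G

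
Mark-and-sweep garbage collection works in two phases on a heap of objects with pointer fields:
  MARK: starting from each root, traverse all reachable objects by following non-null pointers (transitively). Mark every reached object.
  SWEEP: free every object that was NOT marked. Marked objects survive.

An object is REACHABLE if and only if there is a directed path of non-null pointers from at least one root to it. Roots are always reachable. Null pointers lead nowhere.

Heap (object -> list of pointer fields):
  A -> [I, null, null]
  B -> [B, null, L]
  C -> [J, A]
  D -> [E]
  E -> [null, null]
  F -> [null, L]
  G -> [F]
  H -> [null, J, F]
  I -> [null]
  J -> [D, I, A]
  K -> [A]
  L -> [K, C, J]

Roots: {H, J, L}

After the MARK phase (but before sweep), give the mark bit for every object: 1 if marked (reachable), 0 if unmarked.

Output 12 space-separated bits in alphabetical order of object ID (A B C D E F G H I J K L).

Roots: H J L
Mark H: refs=null J F, marked=H
Mark J: refs=D I A, marked=H J
Mark L: refs=K C J, marked=H J L
Mark F: refs=null L, marked=F H J L
Mark D: refs=E, marked=D F H J L
Mark I: refs=null, marked=D F H I J L
Mark A: refs=I null null, marked=A D F H I J L
Mark K: refs=A, marked=A D F H I J K L
Mark C: refs=J A, marked=A C D F H I J K L
Mark E: refs=null null, marked=A C D E F H I J K L
Unmarked (collected): B G

Answer: 1 0 1 1 1 1 0 1 1 1 1 1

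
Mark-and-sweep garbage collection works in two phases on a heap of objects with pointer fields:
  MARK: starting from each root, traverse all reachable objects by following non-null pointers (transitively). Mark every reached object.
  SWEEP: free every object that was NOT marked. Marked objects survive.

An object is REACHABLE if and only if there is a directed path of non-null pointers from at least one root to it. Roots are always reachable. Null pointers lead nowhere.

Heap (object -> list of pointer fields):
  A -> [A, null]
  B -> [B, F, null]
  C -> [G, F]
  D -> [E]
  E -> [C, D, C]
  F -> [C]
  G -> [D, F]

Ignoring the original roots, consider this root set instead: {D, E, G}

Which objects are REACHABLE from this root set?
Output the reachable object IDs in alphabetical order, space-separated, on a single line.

Roots: D E G
Mark D: refs=E, marked=D
Mark E: refs=C D C, marked=D E
Mark G: refs=D F, marked=D E G
Mark C: refs=G F, marked=C D E G
Mark F: refs=C, marked=C D E F G
Unmarked (collected): A B

Answer: C D E F G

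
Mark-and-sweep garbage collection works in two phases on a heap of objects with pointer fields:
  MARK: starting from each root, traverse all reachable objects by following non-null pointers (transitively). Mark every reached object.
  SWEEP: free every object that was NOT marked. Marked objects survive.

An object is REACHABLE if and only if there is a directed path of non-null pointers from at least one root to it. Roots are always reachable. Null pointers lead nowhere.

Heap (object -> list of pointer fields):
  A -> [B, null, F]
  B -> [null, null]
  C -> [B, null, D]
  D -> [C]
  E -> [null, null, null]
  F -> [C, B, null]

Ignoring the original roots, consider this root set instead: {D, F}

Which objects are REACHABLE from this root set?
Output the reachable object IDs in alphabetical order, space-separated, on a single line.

Roots: D F
Mark D: refs=C, marked=D
Mark F: refs=C B null, marked=D F
Mark C: refs=B null D, marked=C D F
Mark B: refs=null null, marked=B C D F
Unmarked (collected): A E

Answer: B C D F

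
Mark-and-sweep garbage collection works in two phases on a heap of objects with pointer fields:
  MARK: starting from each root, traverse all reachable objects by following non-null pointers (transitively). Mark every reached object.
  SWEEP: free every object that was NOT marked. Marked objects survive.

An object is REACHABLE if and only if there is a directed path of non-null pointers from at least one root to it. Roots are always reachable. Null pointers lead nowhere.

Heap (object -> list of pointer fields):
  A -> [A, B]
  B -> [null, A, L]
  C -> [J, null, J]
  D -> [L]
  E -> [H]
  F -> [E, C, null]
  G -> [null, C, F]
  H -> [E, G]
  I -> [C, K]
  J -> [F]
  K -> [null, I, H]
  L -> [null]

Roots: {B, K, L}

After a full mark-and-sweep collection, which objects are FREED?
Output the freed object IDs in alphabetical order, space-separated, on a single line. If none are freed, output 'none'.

Roots: B K L
Mark B: refs=null A L, marked=B
Mark K: refs=null I H, marked=B K
Mark L: refs=null, marked=B K L
Mark A: refs=A B, marked=A B K L
Mark I: refs=C K, marked=A B I K L
Mark H: refs=E G, marked=A B H I K L
Mark C: refs=J null J, marked=A B C H I K L
Mark E: refs=H, marked=A B C E H I K L
Mark G: refs=null C F, marked=A B C E G H I K L
Mark J: refs=F, marked=A B C E G H I J K L
Mark F: refs=E C null, marked=A B C E F G H I J K L
Unmarked (collected): D

Answer: D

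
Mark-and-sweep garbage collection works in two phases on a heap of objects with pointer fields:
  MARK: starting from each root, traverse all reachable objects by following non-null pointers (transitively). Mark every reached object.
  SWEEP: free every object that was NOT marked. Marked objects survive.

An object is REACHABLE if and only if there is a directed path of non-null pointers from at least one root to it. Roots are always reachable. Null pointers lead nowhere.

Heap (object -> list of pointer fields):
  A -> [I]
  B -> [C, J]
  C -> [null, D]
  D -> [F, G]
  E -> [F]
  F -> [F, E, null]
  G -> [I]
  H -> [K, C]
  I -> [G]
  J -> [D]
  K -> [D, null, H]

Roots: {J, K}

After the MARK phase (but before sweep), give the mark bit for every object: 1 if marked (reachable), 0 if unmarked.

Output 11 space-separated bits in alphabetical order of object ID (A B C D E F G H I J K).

Answer: 0 0 1 1 1 1 1 1 1 1 1

Derivation:
Roots: J K
Mark J: refs=D, marked=J
Mark K: refs=D null H, marked=J K
Mark D: refs=F G, marked=D J K
Mark H: refs=K C, marked=D H J K
Mark F: refs=F E null, marked=D F H J K
Mark G: refs=I, marked=D F G H J K
Mark C: refs=null D, marked=C D F G H J K
Mark E: refs=F, marked=C D E F G H J K
Mark I: refs=G, marked=C D E F G H I J K
Unmarked (collected): A B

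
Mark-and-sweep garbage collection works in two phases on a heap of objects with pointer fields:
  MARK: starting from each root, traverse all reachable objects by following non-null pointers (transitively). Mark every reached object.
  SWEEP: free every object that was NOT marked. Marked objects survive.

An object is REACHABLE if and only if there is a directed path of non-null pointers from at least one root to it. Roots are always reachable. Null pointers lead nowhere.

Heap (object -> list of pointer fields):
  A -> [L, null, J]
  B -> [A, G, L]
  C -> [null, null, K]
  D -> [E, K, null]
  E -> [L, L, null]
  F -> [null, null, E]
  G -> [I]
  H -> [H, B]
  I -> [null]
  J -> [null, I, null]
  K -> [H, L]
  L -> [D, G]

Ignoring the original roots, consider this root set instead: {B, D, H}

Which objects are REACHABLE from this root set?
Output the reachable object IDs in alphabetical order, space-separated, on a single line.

Answer: A B D E G H I J K L

Derivation:
Roots: B D H
Mark B: refs=A G L, marked=B
Mark D: refs=E K null, marked=B D
Mark H: refs=H B, marked=B D H
Mark A: refs=L null J, marked=A B D H
Mark G: refs=I, marked=A B D G H
Mark L: refs=D G, marked=A B D G H L
Mark E: refs=L L null, marked=A B D E G H L
Mark K: refs=H L, marked=A B D E G H K L
Mark J: refs=null I null, marked=A B D E G H J K L
Mark I: refs=null, marked=A B D E G H I J K L
Unmarked (collected): C F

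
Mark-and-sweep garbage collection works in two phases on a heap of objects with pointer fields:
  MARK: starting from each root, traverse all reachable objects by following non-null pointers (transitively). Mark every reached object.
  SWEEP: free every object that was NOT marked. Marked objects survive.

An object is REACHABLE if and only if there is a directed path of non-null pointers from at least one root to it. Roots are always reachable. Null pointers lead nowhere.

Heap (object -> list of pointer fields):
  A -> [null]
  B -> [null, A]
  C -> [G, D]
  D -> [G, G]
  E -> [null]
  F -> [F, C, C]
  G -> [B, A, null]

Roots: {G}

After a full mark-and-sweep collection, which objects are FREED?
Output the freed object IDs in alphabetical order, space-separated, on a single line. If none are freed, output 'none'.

Answer: C D E F

Derivation:
Roots: G
Mark G: refs=B A null, marked=G
Mark B: refs=null A, marked=B G
Mark A: refs=null, marked=A B G
Unmarked (collected): C D E F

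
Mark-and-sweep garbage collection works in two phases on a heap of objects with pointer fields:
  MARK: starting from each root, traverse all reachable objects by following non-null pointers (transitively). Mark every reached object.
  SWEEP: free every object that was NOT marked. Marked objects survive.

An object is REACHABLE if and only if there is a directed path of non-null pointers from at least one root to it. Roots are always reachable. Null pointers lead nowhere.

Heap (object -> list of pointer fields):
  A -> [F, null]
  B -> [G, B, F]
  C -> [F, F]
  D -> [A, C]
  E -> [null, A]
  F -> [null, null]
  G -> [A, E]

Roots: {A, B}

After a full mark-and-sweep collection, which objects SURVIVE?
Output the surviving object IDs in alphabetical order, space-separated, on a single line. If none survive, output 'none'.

Answer: A B E F G

Derivation:
Roots: A B
Mark A: refs=F null, marked=A
Mark B: refs=G B F, marked=A B
Mark F: refs=null null, marked=A B F
Mark G: refs=A E, marked=A B F G
Mark E: refs=null A, marked=A B E F G
Unmarked (collected): C D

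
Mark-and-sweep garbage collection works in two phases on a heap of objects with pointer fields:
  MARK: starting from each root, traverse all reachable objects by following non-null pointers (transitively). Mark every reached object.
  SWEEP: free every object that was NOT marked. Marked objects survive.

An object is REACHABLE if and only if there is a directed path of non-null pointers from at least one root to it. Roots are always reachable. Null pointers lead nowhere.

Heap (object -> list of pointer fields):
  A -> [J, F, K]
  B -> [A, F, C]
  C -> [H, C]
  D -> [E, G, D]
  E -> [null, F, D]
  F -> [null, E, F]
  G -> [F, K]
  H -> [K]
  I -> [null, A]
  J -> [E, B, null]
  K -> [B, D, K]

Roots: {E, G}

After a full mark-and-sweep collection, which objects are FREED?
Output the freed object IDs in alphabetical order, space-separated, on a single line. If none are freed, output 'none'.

Roots: E G
Mark E: refs=null F D, marked=E
Mark G: refs=F K, marked=E G
Mark F: refs=null E F, marked=E F G
Mark D: refs=E G D, marked=D E F G
Mark K: refs=B D K, marked=D E F G K
Mark B: refs=A F C, marked=B D E F G K
Mark A: refs=J F K, marked=A B D E F G K
Mark C: refs=H C, marked=A B C D E F G K
Mark J: refs=E B null, marked=A B C D E F G J K
Mark H: refs=K, marked=A B C D E F G H J K
Unmarked (collected): I

Answer: I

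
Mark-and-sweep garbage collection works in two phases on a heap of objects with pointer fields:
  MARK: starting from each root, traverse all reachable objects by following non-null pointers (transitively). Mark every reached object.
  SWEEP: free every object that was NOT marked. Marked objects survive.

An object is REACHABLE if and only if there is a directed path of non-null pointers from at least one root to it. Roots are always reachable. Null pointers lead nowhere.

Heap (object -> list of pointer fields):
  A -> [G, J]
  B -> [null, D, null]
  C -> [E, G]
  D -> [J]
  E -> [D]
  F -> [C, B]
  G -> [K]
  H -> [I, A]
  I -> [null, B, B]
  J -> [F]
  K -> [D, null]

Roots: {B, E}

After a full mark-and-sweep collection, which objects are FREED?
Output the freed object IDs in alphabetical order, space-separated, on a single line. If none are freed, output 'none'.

Roots: B E
Mark B: refs=null D null, marked=B
Mark E: refs=D, marked=B E
Mark D: refs=J, marked=B D E
Mark J: refs=F, marked=B D E J
Mark F: refs=C B, marked=B D E F J
Mark C: refs=E G, marked=B C D E F J
Mark G: refs=K, marked=B C D E F G J
Mark K: refs=D null, marked=B C D E F G J K
Unmarked (collected): A H I

Answer: A H I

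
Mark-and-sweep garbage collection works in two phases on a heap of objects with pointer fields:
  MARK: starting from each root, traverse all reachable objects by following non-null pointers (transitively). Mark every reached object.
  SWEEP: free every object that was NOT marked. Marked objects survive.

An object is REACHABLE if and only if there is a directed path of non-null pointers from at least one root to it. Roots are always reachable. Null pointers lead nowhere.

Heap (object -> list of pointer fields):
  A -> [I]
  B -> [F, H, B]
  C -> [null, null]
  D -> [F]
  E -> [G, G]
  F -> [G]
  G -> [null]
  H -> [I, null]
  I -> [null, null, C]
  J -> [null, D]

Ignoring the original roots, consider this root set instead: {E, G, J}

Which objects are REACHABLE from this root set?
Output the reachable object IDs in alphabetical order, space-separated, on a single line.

Answer: D E F G J

Derivation:
Roots: E G J
Mark E: refs=G G, marked=E
Mark G: refs=null, marked=E G
Mark J: refs=null D, marked=E G J
Mark D: refs=F, marked=D E G J
Mark F: refs=G, marked=D E F G J
Unmarked (collected): A B C H I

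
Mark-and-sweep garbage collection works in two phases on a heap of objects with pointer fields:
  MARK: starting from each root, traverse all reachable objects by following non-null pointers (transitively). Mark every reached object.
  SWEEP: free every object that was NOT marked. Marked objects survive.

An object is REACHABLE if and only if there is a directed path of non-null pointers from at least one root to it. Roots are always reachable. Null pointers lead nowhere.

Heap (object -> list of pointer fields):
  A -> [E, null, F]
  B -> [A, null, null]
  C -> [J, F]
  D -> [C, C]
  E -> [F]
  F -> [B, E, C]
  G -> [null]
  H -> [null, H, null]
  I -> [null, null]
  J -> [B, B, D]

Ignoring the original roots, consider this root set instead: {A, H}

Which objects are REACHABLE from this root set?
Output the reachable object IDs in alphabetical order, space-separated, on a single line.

Roots: A H
Mark A: refs=E null F, marked=A
Mark H: refs=null H null, marked=A H
Mark E: refs=F, marked=A E H
Mark F: refs=B E C, marked=A E F H
Mark B: refs=A null null, marked=A B E F H
Mark C: refs=J F, marked=A B C E F H
Mark J: refs=B B D, marked=A B C E F H J
Mark D: refs=C C, marked=A B C D E F H J
Unmarked (collected): G I

Answer: A B C D E F H J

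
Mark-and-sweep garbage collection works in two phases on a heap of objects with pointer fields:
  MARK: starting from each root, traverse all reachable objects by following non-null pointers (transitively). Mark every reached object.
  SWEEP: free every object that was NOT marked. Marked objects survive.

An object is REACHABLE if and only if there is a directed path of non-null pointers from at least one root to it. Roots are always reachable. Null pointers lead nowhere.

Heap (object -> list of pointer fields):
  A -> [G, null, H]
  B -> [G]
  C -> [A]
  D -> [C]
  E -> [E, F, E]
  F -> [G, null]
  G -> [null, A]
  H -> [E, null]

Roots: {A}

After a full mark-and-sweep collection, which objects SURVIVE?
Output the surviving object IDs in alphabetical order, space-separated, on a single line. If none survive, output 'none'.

Roots: A
Mark A: refs=G null H, marked=A
Mark G: refs=null A, marked=A G
Mark H: refs=E null, marked=A G H
Mark E: refs=E F E, marked=A E G H
Mark F: refs=G null, marked=A E F G H
Unmarked (collected): B C D

Answer: A E F G H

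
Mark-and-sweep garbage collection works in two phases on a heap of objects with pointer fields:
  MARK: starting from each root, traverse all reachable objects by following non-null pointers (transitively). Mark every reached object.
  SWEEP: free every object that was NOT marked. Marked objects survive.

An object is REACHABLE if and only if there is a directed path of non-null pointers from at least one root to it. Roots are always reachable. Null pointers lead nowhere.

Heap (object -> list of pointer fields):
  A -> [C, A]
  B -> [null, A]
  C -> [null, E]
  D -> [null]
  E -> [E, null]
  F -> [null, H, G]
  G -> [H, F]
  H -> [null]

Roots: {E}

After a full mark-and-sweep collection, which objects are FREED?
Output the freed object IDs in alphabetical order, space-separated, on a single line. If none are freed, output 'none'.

Roots: E
Mark E: refs=E null, marked=E
Unmarked (collected): A B C D F G H

Answer: A B C D F G H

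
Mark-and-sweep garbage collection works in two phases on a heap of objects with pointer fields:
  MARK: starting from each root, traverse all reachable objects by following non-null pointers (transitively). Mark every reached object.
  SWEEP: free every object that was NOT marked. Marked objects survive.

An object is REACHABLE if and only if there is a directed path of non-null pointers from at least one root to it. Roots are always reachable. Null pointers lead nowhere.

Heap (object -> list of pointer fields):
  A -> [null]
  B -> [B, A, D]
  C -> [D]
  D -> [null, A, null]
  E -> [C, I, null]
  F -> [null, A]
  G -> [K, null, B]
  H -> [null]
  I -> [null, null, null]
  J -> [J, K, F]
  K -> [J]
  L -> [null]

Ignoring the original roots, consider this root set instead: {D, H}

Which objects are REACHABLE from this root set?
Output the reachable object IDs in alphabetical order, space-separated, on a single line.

Roots: D H
Mark D: refs=null A null, marked=D
Mark H: refs=null, marked=D H
Mark A: refs=null, marked=A D H
Unmarked (collected): B C E F G I J K L

Answer: A D H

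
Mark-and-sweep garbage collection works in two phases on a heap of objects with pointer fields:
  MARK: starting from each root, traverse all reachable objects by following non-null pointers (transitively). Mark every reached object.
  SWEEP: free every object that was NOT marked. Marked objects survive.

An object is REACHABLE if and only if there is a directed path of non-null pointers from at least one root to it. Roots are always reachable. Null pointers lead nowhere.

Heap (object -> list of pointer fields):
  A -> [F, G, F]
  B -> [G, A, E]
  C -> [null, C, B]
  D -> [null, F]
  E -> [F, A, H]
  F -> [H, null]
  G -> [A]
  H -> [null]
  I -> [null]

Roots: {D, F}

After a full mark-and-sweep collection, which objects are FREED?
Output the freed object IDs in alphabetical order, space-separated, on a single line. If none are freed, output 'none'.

Answer: A B C E G I

Derivation:
Roots: D F
Mark D: refs=null F, marked=D
Mark F: refs=H null, marked=D F
Mark H: refs=null, marked=D F H
Unmarked (collected): A B C E G I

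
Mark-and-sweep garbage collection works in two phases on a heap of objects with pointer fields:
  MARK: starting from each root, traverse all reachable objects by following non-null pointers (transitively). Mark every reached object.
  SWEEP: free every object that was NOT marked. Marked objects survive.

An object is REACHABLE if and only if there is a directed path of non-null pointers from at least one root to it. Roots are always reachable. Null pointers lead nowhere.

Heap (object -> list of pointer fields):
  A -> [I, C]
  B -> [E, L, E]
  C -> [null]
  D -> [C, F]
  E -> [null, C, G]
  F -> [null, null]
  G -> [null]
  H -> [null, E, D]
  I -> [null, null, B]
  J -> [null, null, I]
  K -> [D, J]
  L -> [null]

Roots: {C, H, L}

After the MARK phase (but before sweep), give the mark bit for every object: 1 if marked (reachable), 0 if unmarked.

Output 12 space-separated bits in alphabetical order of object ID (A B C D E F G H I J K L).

Answer: 0 0 1 1 1 1 1 1 0 0 0 1

Derivation:
Roots: C H L
Mark C: refs=null, marked=C
Mark H: refs=null E D, marked=C H
Mark L: refs=null, marked=C H L
Mark E: refs=null C G, marked=C E H L
Mark D: refs=C F, marked=C D E H L
Mark G: refs=null, marked=C D E G H L
Mark F: refs=null null, marked=C D E F G H L
Unmarked (collected): A B I J K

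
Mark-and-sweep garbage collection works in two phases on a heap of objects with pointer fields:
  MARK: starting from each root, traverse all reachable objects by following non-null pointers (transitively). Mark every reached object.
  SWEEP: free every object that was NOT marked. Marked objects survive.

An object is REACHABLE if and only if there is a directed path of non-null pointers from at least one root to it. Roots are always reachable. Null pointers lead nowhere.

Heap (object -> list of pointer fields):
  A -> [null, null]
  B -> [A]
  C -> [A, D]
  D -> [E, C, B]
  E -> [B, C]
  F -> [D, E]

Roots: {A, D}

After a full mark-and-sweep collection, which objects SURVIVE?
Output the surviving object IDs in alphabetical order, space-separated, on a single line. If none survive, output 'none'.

Roots: A D
Mark A: refs=null null, marked=A
Mark D: refs=E C B, marked=A D
Mark E: refs=B C, marked=A D E
Mark C: refs=A D, marked=A C D E
Mark B: refs=A, marked=A B C D E
Unmarked (collected): F

Answer: A B C D E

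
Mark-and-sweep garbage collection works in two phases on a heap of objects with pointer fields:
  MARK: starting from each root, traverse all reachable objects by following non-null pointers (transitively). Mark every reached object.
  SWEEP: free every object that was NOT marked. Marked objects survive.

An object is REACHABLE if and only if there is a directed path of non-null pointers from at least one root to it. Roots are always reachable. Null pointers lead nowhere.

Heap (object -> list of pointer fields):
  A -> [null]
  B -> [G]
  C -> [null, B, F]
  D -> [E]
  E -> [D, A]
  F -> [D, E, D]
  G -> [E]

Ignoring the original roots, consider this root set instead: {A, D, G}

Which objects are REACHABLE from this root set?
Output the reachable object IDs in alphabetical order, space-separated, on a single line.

Answer: A D E G

Derivation:
Roots: A D G
Mark A: refs=null, marked=A
Mark D: refs=E, marked=A D
Mark G: refs=E, marked=A D G
Mark E: refs=D A, marked=A D E G
Unmarked (collected): B C F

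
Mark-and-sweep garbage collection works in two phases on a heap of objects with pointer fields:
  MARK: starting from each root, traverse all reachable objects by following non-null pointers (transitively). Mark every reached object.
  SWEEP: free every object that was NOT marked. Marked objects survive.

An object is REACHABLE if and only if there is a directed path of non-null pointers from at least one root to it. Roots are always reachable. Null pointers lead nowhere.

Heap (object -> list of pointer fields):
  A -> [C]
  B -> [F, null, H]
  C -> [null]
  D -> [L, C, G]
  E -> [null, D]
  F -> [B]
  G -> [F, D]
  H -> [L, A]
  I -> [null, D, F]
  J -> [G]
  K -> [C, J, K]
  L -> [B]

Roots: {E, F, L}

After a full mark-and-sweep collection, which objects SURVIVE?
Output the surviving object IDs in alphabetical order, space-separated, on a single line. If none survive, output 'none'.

Roots: E F L
Mark E: refs=null D, marked=E
Mark F: refs=B, marked=E F
Mark L: refs=B, marked=E F L
Mark D: refs=L C G, marked=D E F L
Mark B: refs=F null H, marked=B D E F L
Mark C: refs=null, marked=B C D E F L
Mark G: refs=F D, marked=B C D E F G L
Mark H: refs=L A, marked=B C D E F G H L
Mark A: refs=C, marked=A B C D E F G H L
Unmarked (collected): I J K

Answer: A B C D E F G H L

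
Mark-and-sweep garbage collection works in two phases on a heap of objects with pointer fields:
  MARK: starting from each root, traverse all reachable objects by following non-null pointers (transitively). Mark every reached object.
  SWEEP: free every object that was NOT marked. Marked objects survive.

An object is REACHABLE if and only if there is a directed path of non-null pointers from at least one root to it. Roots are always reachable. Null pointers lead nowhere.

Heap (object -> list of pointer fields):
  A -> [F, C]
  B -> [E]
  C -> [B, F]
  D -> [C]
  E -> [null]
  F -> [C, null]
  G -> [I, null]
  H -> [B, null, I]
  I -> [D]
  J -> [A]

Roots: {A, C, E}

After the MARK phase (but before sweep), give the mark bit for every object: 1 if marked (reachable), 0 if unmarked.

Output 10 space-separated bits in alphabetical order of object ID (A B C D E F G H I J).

Roots: A C E
Mark A: refs=F C, marked=A
Mark C: refs=B F, marked=A C
Mark E: refs=null, marked=A C E
Mark F: refs=C null, marked=A C E F
Mark B: refs=E, marked=A B C E F
Unmarked (collected): D G H I J

Answer: 1 1 1 0 1 1 0 0 0 0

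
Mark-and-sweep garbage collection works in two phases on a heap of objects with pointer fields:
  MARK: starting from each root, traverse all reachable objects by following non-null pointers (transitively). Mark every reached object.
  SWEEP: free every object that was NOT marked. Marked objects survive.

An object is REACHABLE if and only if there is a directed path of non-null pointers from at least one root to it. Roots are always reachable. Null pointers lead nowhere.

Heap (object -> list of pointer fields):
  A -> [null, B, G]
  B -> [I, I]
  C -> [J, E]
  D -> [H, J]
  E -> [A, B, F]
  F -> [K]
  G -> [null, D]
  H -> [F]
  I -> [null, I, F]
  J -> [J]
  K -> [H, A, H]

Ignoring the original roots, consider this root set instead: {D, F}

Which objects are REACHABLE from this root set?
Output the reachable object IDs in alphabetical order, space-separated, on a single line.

Answer: A B D F G H I J K

Derivation:
Roots: D F
Mark D: refs=H J, marked=D
Mark F: refs=K, marked=D F
Mark H: refs=F, marked=D F H
Mark J: refs=J, marked=D F H J
Mark K: refs=H A H, marked=D F H J K
Mark A: refs=null B G, marked=A D F H J K
Mark B: refs=I I, marked=A B D F H J K
Mark G: refs=null D, marked=A B D F G H J K
Mark I: refs=null I F, marked=A B D F G H I J K
Unmarked (collected): C E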